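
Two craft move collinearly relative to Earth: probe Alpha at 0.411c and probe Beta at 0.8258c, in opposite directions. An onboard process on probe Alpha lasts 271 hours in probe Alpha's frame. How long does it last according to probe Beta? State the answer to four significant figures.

706.0 hours

Transform probe Alpha's velocity into probe Beta's frame: (0.411 + 0.8258)/(1 + 0.411·0.8258) = 1.2368/1.3394038, so the relative speed is 0.9234c.
At |u| = 0.9234c, γ = (1 − 0.852668)^(−1/2) = 2.6053.
The clock on probe Alpha records proper time, so probe Beta measures Δt = γΔτ = 2.6053 × 271 = 706.0 hours.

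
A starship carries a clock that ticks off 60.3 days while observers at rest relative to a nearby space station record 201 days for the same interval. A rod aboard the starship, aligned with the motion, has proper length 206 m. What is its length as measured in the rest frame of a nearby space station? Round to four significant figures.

The time-dilation ratio gives γ = 201/60.3 = 3.33333.
The rod contracts by the same γ: 206 m / 3.33333 = 61.80 m.

61.80 m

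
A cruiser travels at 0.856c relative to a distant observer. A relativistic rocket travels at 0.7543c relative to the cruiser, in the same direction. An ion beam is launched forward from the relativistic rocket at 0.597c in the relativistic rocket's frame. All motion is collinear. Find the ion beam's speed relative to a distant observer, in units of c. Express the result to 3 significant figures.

Apply u = (u'+v)/(1+u'v) twice. Ion beam in the cruiser frame: (0.597+0.7543)/(1+0.597·0.7543) = 1.3513/1.4503171 = 0.93173c.
That velocity, transformed to the rest frame of a distant observer: (0.93173+0.856)/(1+0.93173·0.856) = 1.78773/1.79756088 = 0.99453c.

0.995c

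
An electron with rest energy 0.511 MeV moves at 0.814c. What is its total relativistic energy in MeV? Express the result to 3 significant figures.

0.880 MeV

With β = 0.814, γ = 1/√(1 − 0.814²) = 1/√0.337404 = 1.7216.
Total energy: E = γmc² = 1.7216 × 0.511 MeV = 0.880 MeV.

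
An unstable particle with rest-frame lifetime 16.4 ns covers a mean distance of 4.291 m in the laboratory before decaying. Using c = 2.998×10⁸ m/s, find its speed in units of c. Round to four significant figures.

Lab distance = (lab lifetime)·v = γτ·βc, so βγ = d/(cτ) = 4.291/(2.998×10⁸ × 1.640×10^-8) = 0.87274.
With βγ = 0.87274: γ² = 1 + (βγ)² = 1.761675, and β = (βγ)/γ = 0.87274/1.32728 = 0.6575.

0.6575c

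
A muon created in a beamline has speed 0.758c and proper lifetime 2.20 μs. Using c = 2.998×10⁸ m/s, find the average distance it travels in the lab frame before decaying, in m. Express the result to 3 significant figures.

With β = 0.758, γ = 1/√(1 − 0.758²) = 1/√0.425436 = 1.5331.
Lab-frame lifetime: Δt = γτ = 1.5331 × 2.20 μs = 3.3728 μs.
Distance: d = vΔt = 0.758 × 2.998×10⁸ m/s × 3.3728×10^-6 s = 766 m.

766 m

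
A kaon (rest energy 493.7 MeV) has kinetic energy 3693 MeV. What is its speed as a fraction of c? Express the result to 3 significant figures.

0.993c

γ = 1 + K/(mc²) = 1 + 3693/493.7 = 8.4803.
β = √(1 − 1/γ²) = √(1 − 0.0139052) = √0.9860948 = 0.993.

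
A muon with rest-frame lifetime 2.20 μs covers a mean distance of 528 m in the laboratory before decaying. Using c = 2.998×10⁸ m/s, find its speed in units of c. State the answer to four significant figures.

Let x = d/(cτ) = 528.0 m / (2.998×10⁸ m/s × 2.200×10^-6 s) = 0.80053. Since d = βγcτ, x = βγ = β/√(1−β²).
Solving: β² = x²/(1+x²) = 0.640848/1.640848 = 0.390559, so β = 0.6249.

0.6249c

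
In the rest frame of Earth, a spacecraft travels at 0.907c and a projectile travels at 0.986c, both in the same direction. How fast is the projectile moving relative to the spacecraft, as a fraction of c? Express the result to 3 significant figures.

Transform to the spacecraft's frame: u' = (u − v)/(1 − uv/c²).
u' = (0.986 − 0.907)/(1 − 0.986×0.907) = 0.079/0.105698 = 0.74741.
Speed in the spacecraft's frame: 0.747c (in the same direction).

0.747c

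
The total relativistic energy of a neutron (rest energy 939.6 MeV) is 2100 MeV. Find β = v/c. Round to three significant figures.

0.894

γ = E/(mc²) = 2100/939.6 = 2.235.
β = √(1 − 1/γ²) = √(1 − 0.200191) = √0.799809 = 0.894.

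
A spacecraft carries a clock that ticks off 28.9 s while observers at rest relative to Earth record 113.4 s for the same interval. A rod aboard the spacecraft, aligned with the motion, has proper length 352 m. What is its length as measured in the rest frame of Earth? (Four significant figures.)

From Δt = γΔτ: γ = 113.4/28.9 = 3.92388.
L = L₀/γ = 352/3.92388 = 89.71 m.

89.71 m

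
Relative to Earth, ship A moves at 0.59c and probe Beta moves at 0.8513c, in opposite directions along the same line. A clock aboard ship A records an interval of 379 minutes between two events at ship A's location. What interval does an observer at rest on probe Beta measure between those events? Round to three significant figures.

The velocity of ship A relative to probe Beta is (0.59 + 0.8513)c / (1 + 0.59×0.8513) = 0.95942c; relative speed 0.95942c.
At |u| = 0.95942c, γ = (1 − 0.920487)^(−1/2) = 3.5463.
Ship A's interval is proper; time dilation gives Δt_B = γΔτ = 3.5463 × 379 minutes = 1340 minutes.

1340 minutes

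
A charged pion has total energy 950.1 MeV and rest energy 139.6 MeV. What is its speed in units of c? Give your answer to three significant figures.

γ = E/(mc²) = 950.1/139.6 = 6.8059.
β = √(1 − 1/γ²) = √(1 − 0.0215888) = √0.9784112 = 0.989.

0.989c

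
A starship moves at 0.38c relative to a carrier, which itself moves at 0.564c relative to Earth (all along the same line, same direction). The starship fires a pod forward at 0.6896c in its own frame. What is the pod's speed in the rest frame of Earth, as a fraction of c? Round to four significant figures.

Apply u = (u'+v)/(1+u'v) twice. Pod in the carrier frame: (0.6896+0.38)/(1+0.6896·0.38) = 1.0696/1.262048 = 0.84751c.
That velocity, transformed to the rest frame of Earth: (0.84751+0.564)/(1+0.84751·0.564) = 1.41151/1.47799564 = 0.95502c.

0.9550c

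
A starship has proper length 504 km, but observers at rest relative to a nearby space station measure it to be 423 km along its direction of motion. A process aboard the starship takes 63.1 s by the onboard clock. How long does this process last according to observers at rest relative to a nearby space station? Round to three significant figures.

75.2 s

From L = L₀/γ: γ = 504/423 = 1.19149.
Δt = γΔτ = 1.19149 × 63.1 = 75.2 s.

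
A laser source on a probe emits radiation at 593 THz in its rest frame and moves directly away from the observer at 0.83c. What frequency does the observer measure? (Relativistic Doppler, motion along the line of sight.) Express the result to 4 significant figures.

180.7 THz

Relativistic Doppler (source moving away): f_obs = f_src · √((1−β)/(1+β)).
With β = 0.83: factor = √(0.17/1.83) = 0.30479.
f_obs = 593 × 0.30479 = 180.7 THz.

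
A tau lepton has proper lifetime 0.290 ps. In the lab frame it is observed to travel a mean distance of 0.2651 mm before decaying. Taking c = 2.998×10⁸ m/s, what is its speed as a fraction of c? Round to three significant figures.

0.950c

Lab distance = (lab lifetime)·v = γτ·βc, so βγ = d/(cτ) = 2.651×10^-4/(2.998×10⁸ × 2.900×10^-13) = 3.0492.
With βγ = 3.0492: γ² = 1 + (βγ)² = 10.29762, and β = (βγ)/γ = 3.0492/3.20899 = 0.950.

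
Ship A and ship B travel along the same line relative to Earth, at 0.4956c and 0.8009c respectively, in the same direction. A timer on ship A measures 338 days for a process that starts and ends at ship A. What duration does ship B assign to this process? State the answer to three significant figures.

The velocity of ship A relative to ship B is (0.4956 − 0.8009)c / (1 − 0.4956×0.8009) = −0.50624c; relative speed 0.50624c.
γ for this relative speed: γ = 1/√(1 − 0.256279) = 1.1596.
Ship A's interval is proper; time dilation gives Δt_B = γΔτ = 1.1596 × 338 days = 392 days.

392 days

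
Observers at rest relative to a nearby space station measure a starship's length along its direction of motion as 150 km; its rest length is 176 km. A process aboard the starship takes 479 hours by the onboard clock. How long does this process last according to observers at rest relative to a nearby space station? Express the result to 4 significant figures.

562.0 hours

Length contraction gives γ = L₀/L = 176/150 = 1.17333.
Δt = γΔτ = 1.17333 × 479 = 562.0 hours.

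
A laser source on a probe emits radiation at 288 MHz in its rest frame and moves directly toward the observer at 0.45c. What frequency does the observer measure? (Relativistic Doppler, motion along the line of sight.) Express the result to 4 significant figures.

467.6 MHz

Relativistic Doppler (source moving toward): f_obs = f_src · √((1+β)/(1−β)).
With β = 0.45: factor = √(1.45/0.55) = 1.6237.
f_obs = 288 × 1.6237 = 467.6 MHz.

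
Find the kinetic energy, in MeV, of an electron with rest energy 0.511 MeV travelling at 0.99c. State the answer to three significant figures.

3.11 MeV

With β = 0.99, γ = 1/√(1 − 0.99²) = 1/√0.0199 = 7.0888.
Kinetic energy: K = (γ − 1)mc² = (7.0888 − 1) × 0.511 MeV = 6.0888 × 0.511 = 3.11 MeV.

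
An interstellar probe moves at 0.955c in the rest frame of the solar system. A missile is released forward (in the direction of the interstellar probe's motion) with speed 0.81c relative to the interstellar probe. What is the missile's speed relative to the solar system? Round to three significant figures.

0.995c

In units of c, u = (u' + v)/(1 + u'v) with u' = 0.81 and v = 0.955.
Numerator: 0.81 + 0.955 = 1.765. Denominator: 1 + (0.81)(0.955) = 1.77355.
u = 1.765/1.77355 = 0.99518, so the speed is 0.995c.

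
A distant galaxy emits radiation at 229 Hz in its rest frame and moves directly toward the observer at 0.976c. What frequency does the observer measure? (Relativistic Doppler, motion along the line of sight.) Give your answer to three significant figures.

2080 Hz

Relativistic Doppler (source moving toward): f_obs = f_src · √((1+β)/(1−β)).
With β = 0.976: factor = √(1.976/0.024) = 9.0738.
f_obs = 229 × 9.0738 = 2080 Hz.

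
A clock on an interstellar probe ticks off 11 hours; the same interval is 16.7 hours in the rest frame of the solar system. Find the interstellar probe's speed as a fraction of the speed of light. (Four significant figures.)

γ = Δt/Δτ = 16.7/11 = 1.5182.
β = √(1 − 1/γ²) = √(1 − 0.433852) = √0.566148 = 0.7524.

0.7524c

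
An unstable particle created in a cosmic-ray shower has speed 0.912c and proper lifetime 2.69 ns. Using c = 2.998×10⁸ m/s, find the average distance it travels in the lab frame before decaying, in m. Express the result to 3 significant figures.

γ = 1/√(1 − β²) = 1/√(1 − 0.831744) = 1/√0.168256 = 1/0.41019 = 2.4379.
Lab-frame lifetime: Δt = γτ = 2.4379 × 2.69 ns = 6.558 ns.
Distance: d = vΔt = 0.912 × 2.998×10⁸ m/s × 6.5580×10^-9 s = 1.79 m.

1.79 m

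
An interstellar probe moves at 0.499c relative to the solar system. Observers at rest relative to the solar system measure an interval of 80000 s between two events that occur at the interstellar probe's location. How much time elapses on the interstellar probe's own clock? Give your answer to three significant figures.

69300 s

β² = 0.249001, so γ = 1/√0.750999 = 1.1539.
The moving clock records proper time: Δτ = Δt/γ = 80000/1.1539 = 69300 s.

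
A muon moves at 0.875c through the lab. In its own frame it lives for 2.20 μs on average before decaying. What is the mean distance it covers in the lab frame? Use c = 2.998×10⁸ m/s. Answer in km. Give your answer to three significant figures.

1.19 km

γ = 1/√(1 − β²) = 1/√(1 − 0.765625) = 1/√0.234375 = 1/0.484123 = 2.0656.
Lab-frame lifetime: Δt = γτ = 2.0656 × 2.20 μs = 4.5443 μs.
Distance: d = vΔt = 0.875 × 2.998×10⁸ m/s × 4.5443×10^-6 s = 1190 m = 1.19 km.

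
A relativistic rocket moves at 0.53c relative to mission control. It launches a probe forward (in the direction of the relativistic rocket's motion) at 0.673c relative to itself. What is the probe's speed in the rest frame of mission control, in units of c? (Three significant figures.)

Relativistic velocity addition: u = (u' + v)/(1 + u'v/c²), with u' = 0.673c and v = 0.53c.
Numerator: 0.673 + 0.53 = 1.203. Denominator: 1 + (0.673)(0.53) = 1.35669.
u = 1.203/1.35669 = 0.88672, so the speed is 0.887c.

0.887c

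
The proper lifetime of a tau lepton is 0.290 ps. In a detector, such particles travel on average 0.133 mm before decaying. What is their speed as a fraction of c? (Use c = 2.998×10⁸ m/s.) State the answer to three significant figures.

0.837c

Let x = d/(cτ) = 1.330×10^-4 m / (2.998×10⁸ m/s × 2.900×10^-13 s) = 1.5298. Since d = βγcτ, x = βγ = β/√(1−β²).
Solving: β² = x²/(1+x²) = 2.34029/3.34029 = 0.700625, so β = 0.837.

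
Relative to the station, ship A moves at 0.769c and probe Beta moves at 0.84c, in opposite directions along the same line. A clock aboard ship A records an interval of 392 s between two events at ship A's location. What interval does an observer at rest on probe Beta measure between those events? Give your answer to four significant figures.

1860 s

Speed of ship A in probe Beta's frame: u = (v_A + v_B)/(1 + v_A v_B/c²) = (0.769 + 0.84)/(1 + 0.769×0.84) = 1.609/1.64596 = 0.97755; |u| = 0.97755c.
At |u| = 0.97755c, γ = (1 − 0.955604)^(−1/2) = 4.746.
The clock on ship A records proper time, so probe Beta measures Δt = γΔτ = 4.746 × 392 = 1860 s.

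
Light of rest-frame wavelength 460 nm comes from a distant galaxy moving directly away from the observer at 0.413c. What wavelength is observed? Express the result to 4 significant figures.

713.7 nm

Relativistic Doppler for wavelength: λ_obs = λ_src · √((1+β)/(1−β)).
With β = 0.413: factor = √(1.413/0.587) = 1.5515.
λ_obs = 460 × 1.5515 = 713.7 nm.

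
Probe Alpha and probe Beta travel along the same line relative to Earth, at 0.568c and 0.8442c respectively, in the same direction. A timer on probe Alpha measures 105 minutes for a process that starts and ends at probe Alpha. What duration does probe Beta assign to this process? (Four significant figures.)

123.9 minutes

Transform probe Alpha's velocity into probe Beta's frame: (0.568 − 0.8442)/(1 − 0.568·0.8442) = −0.2762/0.5204944, so the relative speed is 0.53065c.
γ for this relative speed: γ = 1/√(1 − 0.281589) = 1.1798.
The clock on probe Alpha records proper time, so probe Beta measures Δt = γΔτ = 1.1798 × 105 = 123.9 minutes.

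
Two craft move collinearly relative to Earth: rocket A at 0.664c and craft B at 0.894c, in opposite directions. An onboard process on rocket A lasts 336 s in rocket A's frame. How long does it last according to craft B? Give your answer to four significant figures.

Transform rocket A's velocity into craft B's frame: (0.664 + 0.894)/(1 + 0.664·0.894) = 1.558/1.593616, so the relative speed is 0.97765c.
At |u| = 0.97765c, γ = (1 − 0.9558)^(−1/2) = 4.7565.
Rocket A's interval is proper; time dilation gives Δt_B = γΔτ = 4.7565 × 336 s = 1598 s.

1598 s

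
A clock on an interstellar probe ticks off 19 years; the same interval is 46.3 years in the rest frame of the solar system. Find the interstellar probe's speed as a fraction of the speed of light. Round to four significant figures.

γ = Δt/Δτ = 46.3/19 = 2.4368.
β = √(1 − 1/γ²) = √(1 − 0.168407) = √0.831593 = 0.9119.

0.9119c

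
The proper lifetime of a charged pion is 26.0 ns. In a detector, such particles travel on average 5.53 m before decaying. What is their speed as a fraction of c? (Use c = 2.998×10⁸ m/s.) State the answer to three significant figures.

0.579c

d = βγcτ ⇒ βγ = d/(cτ) = 5.530 m / (7.7948 m) = 0.70945.
β = (βγ)/√(1+(βγ)²) = 0.70945/√1.503319 = 0.579.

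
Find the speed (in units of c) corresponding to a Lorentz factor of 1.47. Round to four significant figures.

0.7330c

β = √(1 − 1/γ²) = √(1 − 1/2.1609) = √0.53723 = 0.7330.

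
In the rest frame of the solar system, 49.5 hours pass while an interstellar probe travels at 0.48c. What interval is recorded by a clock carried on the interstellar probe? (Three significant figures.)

43.4 hours

With β = 0.48, γ = 1/√(1 − 0.48²) = 1/√0.7696 = 1.1399.
The moving clock records proper time: Δτ = Δt/γ = 49.5/1.1399 = 43.4 hours.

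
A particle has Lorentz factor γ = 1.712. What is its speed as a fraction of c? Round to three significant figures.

β = √(1 − 1/γ²) = √(1 − 1/2.930944) = √0.658813 = 0.812.

0.812c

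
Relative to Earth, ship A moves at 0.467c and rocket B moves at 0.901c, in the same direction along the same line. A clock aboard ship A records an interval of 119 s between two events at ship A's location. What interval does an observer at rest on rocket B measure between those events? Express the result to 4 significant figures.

Speed of ship A in rocket B's frame: u = (v_A − v_B)/(1 − v_A v_B/c²) = (0.467 − 0.901)/(1 − 0.467×0.901) = −0.434/0.579233 = −0.74927; |u| = 0.74927c.
At |u| = 0.74927c, γ = (1 − 0.561406)^(−1/2) = 1.51.
The clock on ship A records proper time, so rocket B measures Δt = γΔτ = 1.51 × 119 = 179.7 s.

179.7 s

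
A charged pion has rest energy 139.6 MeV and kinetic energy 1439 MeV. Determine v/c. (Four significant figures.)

γ = 1 + K/(mc²) = 1 + 1439/139.6 = 11.308.
β = √(1 − 1/γ²) = √(1 − 0.00782039) = √0.99217961 = 0.9961.

0.9961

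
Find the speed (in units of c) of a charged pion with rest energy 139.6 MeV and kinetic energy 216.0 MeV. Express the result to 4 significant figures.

γ = 1 + K/(mc²) = 1 + 216.0/139.6 = 2.5473.
β = √(1 − 1/γ²) = √(1 − 0.154113) = √0.845887 = 0.9197.

0.9197c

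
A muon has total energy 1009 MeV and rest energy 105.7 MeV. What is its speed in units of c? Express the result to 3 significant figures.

Total energy E = γmc² gives γ = 1009/105.7 = 9.5459.
Hence β = √(1 − 1/γ²) = √(1 − 0.010974) = √0.989026 = 0.994.

0.994c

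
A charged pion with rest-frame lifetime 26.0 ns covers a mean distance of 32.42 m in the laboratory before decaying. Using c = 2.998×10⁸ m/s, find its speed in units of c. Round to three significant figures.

0.972c

Lab distance = (lab lifetime)·v = γτ·βc, so βγ = d/(cτ) = 32.42/(2.998×10⁸ × 2.600×10^-8) = 4.1592.
With βγ = 4.1592: γ² = 1 + (βγ)² = 18.2989, and β = (βγ)/γ = 4.1592/4.27772 = 0.972.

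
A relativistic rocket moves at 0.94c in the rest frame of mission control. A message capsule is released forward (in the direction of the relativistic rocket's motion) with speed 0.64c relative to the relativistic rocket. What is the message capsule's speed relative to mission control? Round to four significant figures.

0.9865c

In units of c, u = (u' + v)/(1 + u'v) with u' = 0.64 and v = 0.94.
Numerator: 0.64 + 0.94 = 1.58. Denominator: 1 + (0.64)(0.94) = 1.6016.
u = 1.58/1.6016 = 0.98651, so the speed is 0.9865c.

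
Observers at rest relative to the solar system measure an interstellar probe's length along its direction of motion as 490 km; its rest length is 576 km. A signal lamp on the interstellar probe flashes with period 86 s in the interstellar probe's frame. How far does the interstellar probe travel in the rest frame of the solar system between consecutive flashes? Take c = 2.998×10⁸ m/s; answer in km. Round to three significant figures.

γ = L₀/L = 576/490 = 1.17551.
β = √(1 − 1/γ²) = 0.52566. Lab-frame period = γτ = 1.17551×86 s = 101.09 s. Distance = βc × γτ = 0.52566 × 2.998×10⁸ m/s × 101.09 s = 1.5931×10^10 m = 1.59×10^7 km.

1.59×10^7 km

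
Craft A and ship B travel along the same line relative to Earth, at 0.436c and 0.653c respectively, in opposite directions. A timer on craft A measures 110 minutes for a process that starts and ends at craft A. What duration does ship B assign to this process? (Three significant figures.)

207 minutes

The velocity of craft A relative to ship B is (0.436 + 0.653)c / (1 + 0.436×0.653) = 0.84766c; relative speed 0.84766c.
γ for this relative speed: γ = 1/√(1 − 0.718527) = 1.8849.
Craft A's interval is proper; time dilation gives Δt_B = γΔτ = 1.8849 × 110 minutes = 207 minutes.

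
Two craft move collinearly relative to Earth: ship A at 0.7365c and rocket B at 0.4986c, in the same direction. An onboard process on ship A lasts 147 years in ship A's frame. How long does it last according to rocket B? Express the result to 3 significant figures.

159 years

The velocity of ship A relative to rocket B is (0.7365 − 0.4986)c / (1 − 0.7365×0.4986) = 0.37596c; relative speed 0.37596c.
γ for this relative speed: γ = 1/√(1 − 0.141346) = 1.0792.
Ship A's interval is proper; time dilation gives Δt_B = γΔτ = 1.0792 × 147 years = 159 years.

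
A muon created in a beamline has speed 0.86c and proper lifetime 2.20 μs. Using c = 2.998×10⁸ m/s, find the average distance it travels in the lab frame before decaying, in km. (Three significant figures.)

With β = 0.86, γ = 1/√(1 − 0.86²) = 1/√0.2604 = 1.9597.
Lab-frame lifetime: Δt = γτ = 1.9597 × 2.20 μs = 4.3113 μs.
Distance: d = vΔt = 0.86 × 2.998×10⁸ m/s × 4.3113×10^-6 s = 1110 m = 1.11 km.

1.11 km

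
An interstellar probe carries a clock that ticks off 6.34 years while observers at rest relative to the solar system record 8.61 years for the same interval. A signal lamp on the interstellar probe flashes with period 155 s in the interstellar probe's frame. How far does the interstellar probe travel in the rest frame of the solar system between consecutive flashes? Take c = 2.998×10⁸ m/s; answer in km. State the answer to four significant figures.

From Δt = γΔτ: γ = 8.61/6.34 = 1.35804.
β = √(1 − 1/γ²) = 0.6766. Lab-frame period = γτ = 1.35804×155 s = 210.5 s. Distance = βc × γτ = 0.6766 × 2.998×10⁸ m/s × 210.5 s = 4.2699×10^10 m = 4.270×10^7 km.

4.270×10^7 km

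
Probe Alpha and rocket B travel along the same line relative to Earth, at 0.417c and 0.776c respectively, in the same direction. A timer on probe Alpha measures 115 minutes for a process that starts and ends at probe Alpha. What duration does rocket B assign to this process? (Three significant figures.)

Transform probe Alpha's velocity into rocket B's frame: (0.417 − 0.776)/(1 − 0.417·0.776) = −0.359/0.676408, so the relative speed is 0.53074c.
γ for this relative speed: γ = 1/√(1 − 0.281685) = 1.1799.
The clock on probe Alpha records proper time, so rocket B measures Δt = γΔτ = 1.1799 × 115 = 136 minutes.

136 minutes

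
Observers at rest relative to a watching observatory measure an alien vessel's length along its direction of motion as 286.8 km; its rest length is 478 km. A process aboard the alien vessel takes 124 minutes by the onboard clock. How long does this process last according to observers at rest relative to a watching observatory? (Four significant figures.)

206.7 minutes

γ = L₀/L = 478/286.8 = 1.66667.
The same γ dilates the second interval: 1.66667 × 124 minutes = 206.7 minutes.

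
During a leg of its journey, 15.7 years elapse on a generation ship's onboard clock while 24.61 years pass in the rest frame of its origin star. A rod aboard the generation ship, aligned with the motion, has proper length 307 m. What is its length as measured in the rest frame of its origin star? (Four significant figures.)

195.9 m

γ = Δt/Δτ = 24.61/15.7 = 1.56752.
L = L₀/γ = 307/1.56752 = 195.9 m.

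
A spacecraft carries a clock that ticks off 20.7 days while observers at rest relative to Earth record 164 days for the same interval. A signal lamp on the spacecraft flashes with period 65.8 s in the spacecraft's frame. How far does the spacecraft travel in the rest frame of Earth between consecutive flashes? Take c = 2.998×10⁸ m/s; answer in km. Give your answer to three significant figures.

1.55×10^8 km

From Δt = γΔτ: γ = 164/20.7 = 7.92271.
β = √(1 − 1/γ²) = 0.992. Lab-frame period = γτ = 7.92271×65.8 s = 521.31 s. Distance = βc × γτ = 0.992 × 2.998×10⁸ m/s × 521.31 s = 1.5504×10^11 m = 1.55×10^8 km.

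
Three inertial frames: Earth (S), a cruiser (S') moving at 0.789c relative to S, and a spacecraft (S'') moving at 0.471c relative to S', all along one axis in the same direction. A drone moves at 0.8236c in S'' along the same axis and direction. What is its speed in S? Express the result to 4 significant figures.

0.9918c

Apply u = (u'+v)/(1+u'v) twice. Drone in the cruiser frame: (0.8236+0.471)/(1+0.8236·0.471) = 1.2946/1.3879156 = 0.93277c.
That velocity, transformed to the rest frame of Earth: (0.93277+0.789)/(1+0.93277·0.789) = 1.72177/1.73595553 = 0.99183c.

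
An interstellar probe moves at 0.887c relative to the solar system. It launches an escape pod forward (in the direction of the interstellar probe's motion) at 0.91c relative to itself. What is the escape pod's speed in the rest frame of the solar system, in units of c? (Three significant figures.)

0.994c

Relativistic velocity addition: u = (u' + v)/(1 + u'v/c²), with u' = 0.91c and v = 0.887c.
Numerator: 0.91 + 0.887 = 1.797. Denominator: 1 + (0.91)(0.887) = 1.80717.
u = 1.797/1.80717 = 0.99437, so the speed is 0.994c.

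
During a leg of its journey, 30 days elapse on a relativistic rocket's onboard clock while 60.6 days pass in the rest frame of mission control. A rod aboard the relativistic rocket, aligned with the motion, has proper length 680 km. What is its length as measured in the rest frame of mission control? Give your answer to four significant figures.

336.6 km

γ = Δt/Δτ = 60.6/30 = 2.02.
The rod contracts by the same γ: 680 km / 2.02 = 336.6 km.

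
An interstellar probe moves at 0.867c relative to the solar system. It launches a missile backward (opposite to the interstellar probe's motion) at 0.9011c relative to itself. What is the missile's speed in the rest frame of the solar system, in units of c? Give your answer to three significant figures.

In units of c, u = (u' + v)/(1 + u'v) with u' = −0.9011 and v = 0.867.
Numerator: −0.9011 + 0.867 = −0.0341. Denominator: 1 + (−0.9011)(0.867) = 0.2187463.
u = −0.0341/0.2187463 = −0.15589, so the speed is 0.156c.

0.156c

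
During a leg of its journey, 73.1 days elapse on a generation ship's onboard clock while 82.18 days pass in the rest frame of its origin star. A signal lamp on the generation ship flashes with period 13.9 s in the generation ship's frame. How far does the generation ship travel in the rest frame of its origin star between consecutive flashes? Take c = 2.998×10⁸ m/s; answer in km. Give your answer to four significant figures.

The time-dilation ratio gives γ = 82.18/73.1 = 1.12421.
β = √(1 − 1/γ²) = 0.45691. Lab-frame period = γτ = 1.12421×13.9 s = 15.627 s. Distance = βc × γτ = 0.45691 × 2.998×10⁸ m/s × 15.627 s = 2.1406×10^9 m = 2.141×10^6 km.

2.141×10^6 km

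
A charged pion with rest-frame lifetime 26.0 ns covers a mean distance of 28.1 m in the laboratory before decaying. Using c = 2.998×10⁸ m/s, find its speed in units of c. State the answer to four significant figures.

0.9636c

Let x = d/(cτ) = 28.10 m / (2.998×10⁸ m/s × 2.600×10^-8 s) = 3.605. Since d = βγcτ, x = βγ = β/√(1−β²).
Solving: β² = x²/(1+x²) = 12.996/13.996 = 0.928551, so β = 0.9636.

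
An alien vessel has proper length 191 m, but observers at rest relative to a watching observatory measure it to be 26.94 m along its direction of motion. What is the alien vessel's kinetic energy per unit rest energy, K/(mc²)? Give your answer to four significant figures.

γ = L₀/L = 191/26.94 = 7.08983.
Since K = (γ−1)mc², K/(mc²) = 7.08983 − 1 = 6.090.

6.090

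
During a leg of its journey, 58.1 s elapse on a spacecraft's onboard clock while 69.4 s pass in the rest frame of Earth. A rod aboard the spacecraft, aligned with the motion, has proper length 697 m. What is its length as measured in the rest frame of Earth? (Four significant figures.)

583.5 m

γ = Δt/Δτ = 69.4/58.1 = 1.19449.
The rod contracts by the same γ: 697 m / 1.19449 = 583.5 m.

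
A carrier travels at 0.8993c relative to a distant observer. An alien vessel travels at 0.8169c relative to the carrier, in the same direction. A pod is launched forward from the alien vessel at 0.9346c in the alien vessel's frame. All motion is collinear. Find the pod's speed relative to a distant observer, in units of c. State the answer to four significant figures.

0.9996c

First combine the pod and alien vessel (S''→S'): u₁ = (0.9346 + 0.8169)/(1 + 0.9346×0.8169) = 1.7515/1.76347474 = 0.99321.
Then combine with the carrier (S'→S): u = (0.99321 + 0.8993)/(1 + 0.99321×0.8993) = 1.89251/1.893193753 = 0.99964.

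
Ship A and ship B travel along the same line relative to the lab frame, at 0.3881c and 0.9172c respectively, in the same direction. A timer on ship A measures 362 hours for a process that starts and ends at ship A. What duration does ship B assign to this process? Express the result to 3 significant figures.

635 hours

Transform ship A's velocity into ship B's frame: (0.3881 − 0.9172)/(1 − 0.3881·0.9172) = −0.5291/0.64403468, so the relative speed is 0.82154c.
At |u| = 0.82154c, γ = (1 − 0.674928)^(−1/2) = 1.7539.
The clock on ship A records proper time, so ship B measures Δt = γΔτ = 1.7539 × 362 = 635 hours.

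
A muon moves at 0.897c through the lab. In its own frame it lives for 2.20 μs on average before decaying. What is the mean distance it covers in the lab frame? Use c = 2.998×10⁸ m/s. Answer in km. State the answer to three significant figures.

1.34 km

Lorentz factor: γ = (1 − 0.804609)^(−1/2) = 2.2623.
Lab-frame lifetime: Δt = γτ = 2.2623 × 2.20 μs = 4.9771 μs.
Distance: d = vΔt = 0.897 × 2.998×10⁸ m/s × 4.9771×10^-6 s = 1340 m = 1.34 km.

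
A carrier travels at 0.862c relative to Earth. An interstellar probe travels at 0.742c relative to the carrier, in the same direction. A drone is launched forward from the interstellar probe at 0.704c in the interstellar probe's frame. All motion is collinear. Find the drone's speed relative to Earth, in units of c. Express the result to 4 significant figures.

0.9962c

Compose velocities in two stages. Stage 1 (into S'): u₁ = (0.704+0.742)/(1+0.704×0.742) = 0.94984.
Stage 2 (into S): u = (0.94984+0.862)/(1+0.94984×0.862) = 0.99619, so the speed is 0.9962c.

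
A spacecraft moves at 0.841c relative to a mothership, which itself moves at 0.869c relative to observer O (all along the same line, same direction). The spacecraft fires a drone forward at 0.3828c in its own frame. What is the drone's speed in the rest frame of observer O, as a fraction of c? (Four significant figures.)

0.9946c

Apply u = (u'+v)/(1+u'v) twice. Drone in the mothership frame: (0.3828+0.841)/(1+0.3828·0.841) = 1.2238/1.3219348 = 0.92576c.
That velocity, transformed to the rest frame of observer O: (0.92576+0.869)/(1+0.92576·0.869) = 1.79476/1.80448544 = 0.99461c.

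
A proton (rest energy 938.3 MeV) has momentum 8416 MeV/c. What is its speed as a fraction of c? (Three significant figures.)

0.994c

βγ = pc/(mc²) = 8416/938.3 = 8.9694.
Since γ² = 1 + (βγ)² = 81.4501, γ = √81.4501 = 9.02497, and β = (βγ)/γ = 8.9694/9.02497 = 0.994.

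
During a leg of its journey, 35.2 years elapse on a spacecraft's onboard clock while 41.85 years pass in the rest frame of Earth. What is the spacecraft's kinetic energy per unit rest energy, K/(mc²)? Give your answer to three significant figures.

0.189

The time-dilation ratio gives γ = 41.85/35.2 = 1.18892.
K/(mc²) = γ − 1 = 1.18892 − 1 = 0.189.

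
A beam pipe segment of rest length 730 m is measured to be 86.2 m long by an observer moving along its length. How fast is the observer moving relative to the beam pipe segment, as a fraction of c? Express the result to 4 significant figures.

Length contraction gives γ = L₀/L = 730/86.2 = 8.4687.
β = √(1 − 1/γ²) = √0.986057 = 0.9930.

0.9930c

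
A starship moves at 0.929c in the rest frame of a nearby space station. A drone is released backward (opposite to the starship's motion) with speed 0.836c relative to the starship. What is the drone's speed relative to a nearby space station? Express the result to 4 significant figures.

0.4164c

In units of c, u = (u' + v)/(1 + u'v) with u' = −0.836 and v = 0.929.
Numerator: −0.836 + 0.929 = 0.093. Denominator: 1 + (−0.836)(0.929) = 0.223356.
u = 0.093/0.223356 = 0.41638, so the speed is 0.4164c.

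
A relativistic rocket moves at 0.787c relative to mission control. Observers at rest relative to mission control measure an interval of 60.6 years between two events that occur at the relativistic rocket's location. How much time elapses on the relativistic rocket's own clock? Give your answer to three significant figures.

β² = 0.619369, so γ = 1/√0.380631 = 1.6209.
The relativistic rocket's clock runs slow as seen from mission control, so Δτ = Δt/γ = 60.6/1.6209 = 37.4 years.

37.4 years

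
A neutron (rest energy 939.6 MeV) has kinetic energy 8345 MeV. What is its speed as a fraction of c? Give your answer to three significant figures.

γ = 1 + K/(mc²) = 1 + 8345/939.6 = 9.8814.
β = √(1 − 1/γ²) = √(1 − 0.0102415) = √0.9897585 = 0.995.

0.995c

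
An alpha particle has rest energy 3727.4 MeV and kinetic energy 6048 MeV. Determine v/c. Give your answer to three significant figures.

0.924

K = (γ−1)mc², so γ = 1 + 6048/3727.4 = 2.6226.
Then v/c = √(1 − γ⁻²) = √(1 − 0.14539) = √0.85461 = 0.924.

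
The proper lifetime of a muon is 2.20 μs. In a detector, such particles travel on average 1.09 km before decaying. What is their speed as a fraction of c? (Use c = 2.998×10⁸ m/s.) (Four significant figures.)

Let x = d/(cτ) = 1090 m / (2.998×10⁸ m/s × 2.200×10^-6 s) = 1.6526. Since d = βγcτ, x = βγ = β/√(1−β²).
Solving: β² = x²/(1+x²) = 2.73109/3.73109 = 0.731982, so β = 0.8556.

0.8556c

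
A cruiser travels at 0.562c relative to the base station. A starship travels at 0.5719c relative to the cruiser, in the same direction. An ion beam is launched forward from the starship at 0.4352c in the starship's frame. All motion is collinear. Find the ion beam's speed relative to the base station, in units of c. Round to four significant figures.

0.9416c

First combine the ion beam and starship (S''→S'): u₁ = (0.4352 + 0.5719)/(1 + 0.4352×0.5719) = 1.0071/1.24889088 = 0.8064.
Then combine with the cruiser (S'→S): u = (0.8064 + 0.562)/(1 + 0.8064×0.562) = 1.3684/1.4531968 = 0.94165.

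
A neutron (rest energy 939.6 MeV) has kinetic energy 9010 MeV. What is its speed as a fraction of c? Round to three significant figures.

K = (γ−1)mc², so γ = 1 + 9010/939.6 = 10.589.
Then v/c = √(1 − γ⁻²) = √(1 − 0.00891846) = √0.99108154 = 0.996.

0.996c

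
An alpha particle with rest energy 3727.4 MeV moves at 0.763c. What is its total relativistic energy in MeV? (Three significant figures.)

γ = 1/√(1 − β²) = 1/√(1 − 0.582169) = 1/√0.417831 = 1/0.646398 = 1.547.
Total energy: E = γmc² = 1.547 × 3727.4 MeV = 5770 MeV.

5770 MeV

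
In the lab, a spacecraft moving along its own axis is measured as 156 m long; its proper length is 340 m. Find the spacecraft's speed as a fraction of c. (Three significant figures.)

0.889c

Length contraction gives γ = L₀/L = 340/156 = 2.1795.
β = √(1 − 1/γ²) = √0.789483 = 0.889.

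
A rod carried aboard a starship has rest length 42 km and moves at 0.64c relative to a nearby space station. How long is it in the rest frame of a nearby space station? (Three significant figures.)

32.3 km

With β = 0.64, γ = 1/√(1 − 0.64²) = 1/√0.5904 = 1.3014.
Length contraction: L = L₀/γ = 42/1.3014 = 32.3 km.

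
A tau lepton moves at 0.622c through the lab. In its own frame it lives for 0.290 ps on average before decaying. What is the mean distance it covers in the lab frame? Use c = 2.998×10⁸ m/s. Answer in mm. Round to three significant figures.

0.0691 mm

γ = 1/√(1 − β²) = 1/√(1 − 0.386884) = 1/√0.613116 = 1/0.783017 = 1.2771.
Lab-frame lifetime: Δt = γτ = 1.2771 × 0.290 ps = 0.37036 ps.
Distance: d = vΔt = 0.622 × 2.998×10⁸ m/s × 3.7036×10^-13 s = 6.91×10^-5 m = 0.0691 mm.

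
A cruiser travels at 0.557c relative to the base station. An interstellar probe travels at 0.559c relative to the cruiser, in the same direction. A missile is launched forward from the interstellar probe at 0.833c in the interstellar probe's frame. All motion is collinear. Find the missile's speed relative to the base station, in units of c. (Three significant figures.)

Compose velocities in two stages. Stage 1 (into S'): u₁ = (0.833+0.559)/(1+0.833×0.559) = 0.94975.
Stage 2 (into S): u = (0.94975+0.557)/(1+0.94975×0.557) = 0.98544, so the speed is 0.985c.

0.985c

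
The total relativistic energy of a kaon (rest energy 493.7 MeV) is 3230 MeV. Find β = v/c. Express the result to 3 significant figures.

0.988

γ = E/(mc²) = 3230/493.7 = 6.5424.
β = √(1 − 1/γ²) = √(1 − 0.0233628) = √0.9766372 = 0.988.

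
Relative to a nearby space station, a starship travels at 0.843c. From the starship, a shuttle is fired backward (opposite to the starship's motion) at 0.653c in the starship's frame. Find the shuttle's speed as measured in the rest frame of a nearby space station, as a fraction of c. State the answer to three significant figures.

0.423c

Relativistic velocity addition: u = (u' + v)/(1 + u'v/c²), with u' = −0.653c and v = 0.843c.
Numerator: −0.653 + 0.843 = 0.19. Denominator: 1 + (−0.653)(0.843) = 0.449521.
u = 0.19/0.449521 = 0.42267, so the speed is 0.423c.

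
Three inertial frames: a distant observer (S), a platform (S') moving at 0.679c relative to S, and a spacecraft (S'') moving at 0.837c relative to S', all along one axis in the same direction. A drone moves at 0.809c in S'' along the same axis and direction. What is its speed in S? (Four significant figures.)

0.9964c

Apply u = (u'+v)/(1+u'v) twice. Drone in the platform frame: (0.809+0.837)/(1+0.809·0.837) = 1.646/1.677133 = 0.98144c.
That velocity, transformed to the rest frame of a distant observer: (0.98144+0.679)/(1+0.98144·0.679) = 1.66044/1.66639776 = 0.99642c.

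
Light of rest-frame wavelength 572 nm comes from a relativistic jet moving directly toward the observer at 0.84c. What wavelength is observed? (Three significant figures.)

169 nm

Relativistic Doppler for wavelength: λ_obs = λ_src · √((1−β)/(1+β)).
With β = 0.84: factor = √(0.16/1.84) = 0.29488.
λ_obs = 572 × 0.29488 = 169 nm.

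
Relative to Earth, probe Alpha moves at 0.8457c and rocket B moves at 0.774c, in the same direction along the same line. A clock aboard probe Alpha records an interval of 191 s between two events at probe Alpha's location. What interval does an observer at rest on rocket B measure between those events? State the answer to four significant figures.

Speed of probe Alpha in rocket B's frame: u = (v_A − v_B)/(1 − v_A v_B/c²) = (0.8457 − 0.774)/(1 − 0.8457×0.774) = 0.0717/0.3454282 = 0.20757; |u| = 0.20757c.
At |u| = 0.20757c, γ = (1 − 0.0430853)^(−1/2) = 1.0223.
The clock on probe Alpha records proper time, so rocket B measures Δt = γΔτ = 1.0223 × 191 = 195.3 s.

195.3 s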